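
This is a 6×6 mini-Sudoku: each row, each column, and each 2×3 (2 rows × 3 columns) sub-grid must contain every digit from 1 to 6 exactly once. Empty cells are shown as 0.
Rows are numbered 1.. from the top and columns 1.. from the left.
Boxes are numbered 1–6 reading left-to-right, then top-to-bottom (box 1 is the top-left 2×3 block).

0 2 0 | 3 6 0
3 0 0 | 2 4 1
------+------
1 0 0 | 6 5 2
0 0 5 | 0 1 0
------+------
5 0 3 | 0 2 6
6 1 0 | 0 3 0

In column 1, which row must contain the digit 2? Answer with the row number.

4

Consider where 2 can go in column 1.
row 1, column 1 is out (row 1 already has a 2).
So the only cell in column 1 that can hold 2 is row 4, column 1.
That is row 4.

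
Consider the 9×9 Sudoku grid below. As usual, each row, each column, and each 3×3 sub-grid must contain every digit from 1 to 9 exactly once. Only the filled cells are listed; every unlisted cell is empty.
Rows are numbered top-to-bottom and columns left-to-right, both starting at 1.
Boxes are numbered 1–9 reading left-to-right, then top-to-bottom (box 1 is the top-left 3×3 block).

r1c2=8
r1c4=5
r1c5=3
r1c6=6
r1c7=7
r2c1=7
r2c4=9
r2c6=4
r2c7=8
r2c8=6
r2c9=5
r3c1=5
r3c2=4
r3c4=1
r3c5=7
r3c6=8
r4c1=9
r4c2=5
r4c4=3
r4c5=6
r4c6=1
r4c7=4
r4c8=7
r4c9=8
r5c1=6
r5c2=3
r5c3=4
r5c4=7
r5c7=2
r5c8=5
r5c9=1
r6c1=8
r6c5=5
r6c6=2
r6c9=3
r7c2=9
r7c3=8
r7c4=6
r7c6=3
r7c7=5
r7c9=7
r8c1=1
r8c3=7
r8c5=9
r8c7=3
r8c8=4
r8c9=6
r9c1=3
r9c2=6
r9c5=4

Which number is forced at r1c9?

4

Cell r1c9 itself could take any of {2, 4, 9} by direct elimination.
Consider where 4 can go in row 1.
r1c1 is out (box 1 already has a 4).
r1c3 is out (column 3 already has a 4).
r1c8 is out (column 8 already has a 4).
So the only cell in row 1 that can hold 4 is r1c9.
Therefore r1c9 = 4.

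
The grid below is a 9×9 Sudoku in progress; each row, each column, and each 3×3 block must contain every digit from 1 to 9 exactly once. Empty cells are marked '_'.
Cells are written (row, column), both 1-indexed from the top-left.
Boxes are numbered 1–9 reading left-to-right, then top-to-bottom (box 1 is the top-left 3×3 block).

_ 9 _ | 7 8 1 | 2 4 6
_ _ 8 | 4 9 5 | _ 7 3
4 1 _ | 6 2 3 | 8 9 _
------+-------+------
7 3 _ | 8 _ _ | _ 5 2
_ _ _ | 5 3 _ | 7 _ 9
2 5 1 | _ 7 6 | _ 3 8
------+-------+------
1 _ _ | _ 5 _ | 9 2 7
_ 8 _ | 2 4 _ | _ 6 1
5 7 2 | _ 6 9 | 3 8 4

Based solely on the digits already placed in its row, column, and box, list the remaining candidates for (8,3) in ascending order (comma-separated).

3,9

Row 8 already contains {1, 2, 4, 6, 8}.
Column 3 already contains {1, 2, 8}.
Its 3×3 block (box 7) already contains {1, 2, 5, 7, 8}.
Removing those from 1–9 leaves {3, 9} as the candidates for (8,3).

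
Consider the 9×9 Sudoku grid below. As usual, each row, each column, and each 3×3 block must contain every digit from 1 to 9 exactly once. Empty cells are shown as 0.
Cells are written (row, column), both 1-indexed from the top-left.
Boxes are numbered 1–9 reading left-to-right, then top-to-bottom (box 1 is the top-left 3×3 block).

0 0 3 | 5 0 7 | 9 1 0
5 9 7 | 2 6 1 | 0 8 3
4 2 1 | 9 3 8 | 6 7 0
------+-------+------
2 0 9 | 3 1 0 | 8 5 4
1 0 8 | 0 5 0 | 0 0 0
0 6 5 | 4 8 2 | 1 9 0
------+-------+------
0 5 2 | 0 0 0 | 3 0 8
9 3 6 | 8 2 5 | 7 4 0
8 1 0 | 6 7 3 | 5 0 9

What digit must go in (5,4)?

Row 5 already contains {1, 5, 8}.
Column 4 already contains {2, 3, 4, 5, 6, 8, 9}.
Its 3×3 block (box 5) already contains {1, 2, 3, 4, 5, 8}.
The only value from 1–9 not eliminated is 7, so (5,4) = 7.

7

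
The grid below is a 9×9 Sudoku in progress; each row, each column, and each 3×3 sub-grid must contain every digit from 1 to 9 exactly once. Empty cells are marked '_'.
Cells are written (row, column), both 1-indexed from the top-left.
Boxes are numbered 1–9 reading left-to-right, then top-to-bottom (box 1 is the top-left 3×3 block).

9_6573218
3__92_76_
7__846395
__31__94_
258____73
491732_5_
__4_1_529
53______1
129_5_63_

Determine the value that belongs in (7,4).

3

Cell (7,4) itself could take any of {3, 6} by direct elimination.
Consider where 3 can go in row 7.
(7,1) is out (column 1 already has a 3).
(7,2) is out (column 2 already has a 3).
(7,6) is out (column 6 already has a 3).
So the only cell in row 7 that can hold 3 is (7,4).
Therefore (7,4) = 3.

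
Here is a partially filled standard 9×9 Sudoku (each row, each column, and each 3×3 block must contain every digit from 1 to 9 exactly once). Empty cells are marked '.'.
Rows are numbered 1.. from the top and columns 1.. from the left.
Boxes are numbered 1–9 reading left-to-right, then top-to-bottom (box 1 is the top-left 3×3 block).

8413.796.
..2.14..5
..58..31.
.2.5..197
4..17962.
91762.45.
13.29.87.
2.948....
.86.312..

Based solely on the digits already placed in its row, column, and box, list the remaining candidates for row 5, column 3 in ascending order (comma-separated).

Row 5 already contains {1, 2, 4, 6, 7, 9}.
Column 3 already contains {1, 2, 5, 6, 7, 9}.
Its 3×3 block (box 4) already contains {1, 2, 4, 7, 9}.
Removing those from 1–9 leaves {3, 8} as the candidates for row 5, column 3.

3,8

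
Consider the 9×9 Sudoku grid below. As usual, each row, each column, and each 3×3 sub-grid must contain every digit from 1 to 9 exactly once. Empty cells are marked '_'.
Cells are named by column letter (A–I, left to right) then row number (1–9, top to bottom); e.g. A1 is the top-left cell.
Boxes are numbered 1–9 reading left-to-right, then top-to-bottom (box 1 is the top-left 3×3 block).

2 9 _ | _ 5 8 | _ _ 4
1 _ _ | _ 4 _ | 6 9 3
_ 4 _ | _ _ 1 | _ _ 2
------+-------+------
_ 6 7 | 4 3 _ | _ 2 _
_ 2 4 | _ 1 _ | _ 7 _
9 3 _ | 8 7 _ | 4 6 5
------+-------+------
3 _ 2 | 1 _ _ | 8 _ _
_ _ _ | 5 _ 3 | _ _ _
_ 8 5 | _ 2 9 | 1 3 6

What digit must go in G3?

Cell G3 itself could take any of {5, 7} by direct elimination.
Consider where 5 can go in column G.
G1 is out (row 1 already has a 5).
G4 is out (box 6 already has a 5).
G5 is out (box 6 already has a 5).
G8 is out (row 8 already has a 5).
So the only cell in column G that can hold 5 is G3.
Therefore G3 = 5.

5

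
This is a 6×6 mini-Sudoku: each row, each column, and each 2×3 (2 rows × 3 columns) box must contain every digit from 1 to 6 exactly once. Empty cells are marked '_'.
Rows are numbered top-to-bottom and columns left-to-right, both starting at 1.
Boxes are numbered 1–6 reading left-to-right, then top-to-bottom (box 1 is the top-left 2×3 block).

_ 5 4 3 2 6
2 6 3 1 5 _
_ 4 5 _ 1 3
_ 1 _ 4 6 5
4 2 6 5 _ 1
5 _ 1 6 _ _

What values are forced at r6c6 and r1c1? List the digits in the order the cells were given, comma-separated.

2,1

For r6c6:
  Consider where 2 can go in box 6.
  r5c5 is out (row 5 already has a 2).
  r6c5 is out (column 5 already has a 2).
  So the only cell in box 6 that can hold 2 is r6c6.
  So r6c6 = 2.
For r1c1:
  Row 1 already contains {2, 3, 4, 5, 6}.
  Column 1 already contains {2, 4, 5}.
  Its 2×3 block (box 1) already contains {2, 3, 4, 5, 6}.
  The only value from 1–6 not eliminated is 1, so r1c1 = 1.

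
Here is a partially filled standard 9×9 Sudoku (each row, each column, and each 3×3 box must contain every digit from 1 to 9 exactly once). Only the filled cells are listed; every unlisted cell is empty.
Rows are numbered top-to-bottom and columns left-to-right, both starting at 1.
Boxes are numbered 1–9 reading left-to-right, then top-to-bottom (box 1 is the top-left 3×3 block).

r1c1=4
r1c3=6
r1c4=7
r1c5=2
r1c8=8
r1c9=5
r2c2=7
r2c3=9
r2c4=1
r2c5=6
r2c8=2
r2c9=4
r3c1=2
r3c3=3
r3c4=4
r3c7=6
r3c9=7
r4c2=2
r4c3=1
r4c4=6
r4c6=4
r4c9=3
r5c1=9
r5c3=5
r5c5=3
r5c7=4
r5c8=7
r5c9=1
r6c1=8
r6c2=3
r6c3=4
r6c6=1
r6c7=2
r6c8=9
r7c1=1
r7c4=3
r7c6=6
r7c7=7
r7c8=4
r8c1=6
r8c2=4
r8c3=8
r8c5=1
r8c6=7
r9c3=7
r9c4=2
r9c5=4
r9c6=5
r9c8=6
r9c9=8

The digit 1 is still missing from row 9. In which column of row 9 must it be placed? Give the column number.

Consider where 1 can go in row 9.
r9c1 is out (column 1 already has a 1).
r9c2 is out (box 7 already has a 1).
So the only cell in row 9 that can hold 1 is r9c7.
That is column 7.

7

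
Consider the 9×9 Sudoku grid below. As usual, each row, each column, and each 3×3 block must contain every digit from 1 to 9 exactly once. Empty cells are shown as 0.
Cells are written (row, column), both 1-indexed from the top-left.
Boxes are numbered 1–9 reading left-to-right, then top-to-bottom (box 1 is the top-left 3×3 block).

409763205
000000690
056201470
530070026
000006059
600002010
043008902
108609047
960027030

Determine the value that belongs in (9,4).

Cell (9,4) itself could take any of {1, 4, 5} by direct elimination.
Consider where 4 can go in row 9.
(9,3) is out (box 7 already has a 4).
(9,7) is out (column 7 already has a 4).
(9,9) is out (box 9 already has a 4).
So the only cell in row 9 that can hold 4 is (9,4).
Therefore (9,4) = 4.

4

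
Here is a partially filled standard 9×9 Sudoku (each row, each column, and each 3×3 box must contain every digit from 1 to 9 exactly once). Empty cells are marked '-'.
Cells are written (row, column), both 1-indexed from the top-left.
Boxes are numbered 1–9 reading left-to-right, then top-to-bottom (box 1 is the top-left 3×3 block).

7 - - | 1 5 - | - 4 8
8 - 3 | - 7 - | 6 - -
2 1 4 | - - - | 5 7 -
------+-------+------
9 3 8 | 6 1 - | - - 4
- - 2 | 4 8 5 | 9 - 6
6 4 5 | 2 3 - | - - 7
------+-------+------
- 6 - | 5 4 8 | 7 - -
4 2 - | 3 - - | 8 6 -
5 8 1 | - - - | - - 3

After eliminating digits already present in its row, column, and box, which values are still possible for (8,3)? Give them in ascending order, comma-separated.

Row 8 already contains {2, 3, 4, 6, 8}.
Column 3 already contains {1, 2, 3, 4, 5, 8}.
Its 3×3 block (box 7) already contains {1, 2, 4, 5, 6, 8}.
Removing those from 1–9 leaves {7, 9} as the candidates for (8,3).

7,9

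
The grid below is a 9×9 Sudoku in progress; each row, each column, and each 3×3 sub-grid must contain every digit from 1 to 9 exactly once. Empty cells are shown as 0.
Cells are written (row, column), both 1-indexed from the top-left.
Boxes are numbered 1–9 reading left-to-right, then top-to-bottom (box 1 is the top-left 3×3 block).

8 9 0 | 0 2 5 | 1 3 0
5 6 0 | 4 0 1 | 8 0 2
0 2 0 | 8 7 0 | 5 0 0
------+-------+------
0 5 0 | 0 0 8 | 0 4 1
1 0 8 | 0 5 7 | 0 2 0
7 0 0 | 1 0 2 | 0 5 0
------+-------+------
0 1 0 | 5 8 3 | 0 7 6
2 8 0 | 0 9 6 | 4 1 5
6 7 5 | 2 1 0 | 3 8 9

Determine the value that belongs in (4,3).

2

Cell (4,3) itself could take any of {2, 3, 6, 9} by direct elimination.
Consider where 2 can go in box 4.
(4,1) is out (column 1 already has a 2).
(5,2) is out (row 5 already has a 2).
(6,2) is out (row 6 already has a 2).
(6,3) is out (row 6 already has a 2).
So the only cell in box 4 that can hold 2 is (4,3).
Therefore (4,3) = 2.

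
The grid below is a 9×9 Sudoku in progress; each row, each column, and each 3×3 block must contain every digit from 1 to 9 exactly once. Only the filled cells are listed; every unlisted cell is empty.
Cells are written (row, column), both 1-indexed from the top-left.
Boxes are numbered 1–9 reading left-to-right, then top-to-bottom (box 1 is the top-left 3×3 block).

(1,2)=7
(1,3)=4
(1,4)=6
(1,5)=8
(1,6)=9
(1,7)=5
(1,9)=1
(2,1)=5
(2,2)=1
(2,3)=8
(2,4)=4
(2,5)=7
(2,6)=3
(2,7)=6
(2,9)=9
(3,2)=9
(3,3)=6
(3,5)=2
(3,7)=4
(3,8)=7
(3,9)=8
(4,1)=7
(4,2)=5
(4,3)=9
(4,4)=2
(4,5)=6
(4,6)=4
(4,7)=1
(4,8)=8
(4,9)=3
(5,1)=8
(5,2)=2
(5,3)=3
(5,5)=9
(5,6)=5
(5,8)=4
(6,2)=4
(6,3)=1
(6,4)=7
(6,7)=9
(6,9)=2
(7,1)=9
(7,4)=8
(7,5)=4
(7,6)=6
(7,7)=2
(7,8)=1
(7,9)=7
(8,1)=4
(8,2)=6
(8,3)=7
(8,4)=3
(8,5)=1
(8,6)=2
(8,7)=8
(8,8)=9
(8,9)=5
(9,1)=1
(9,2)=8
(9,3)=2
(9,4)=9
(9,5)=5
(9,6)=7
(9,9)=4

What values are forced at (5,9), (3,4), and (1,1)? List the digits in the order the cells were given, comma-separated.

For (5,9):
  Row 5 already contains {2, 3, 4, 5, 8, 9}.
  Column 9 already contains {1, 2, 3, 4, 5, 7, 8, 9}.
  Its 3×3 block (box 6) already contains {1, 2, 3, 4, 8, 9}.
  The only value from 1–9 not eliminated is 6, so (5,9) = 6.
For (3,4):
  Consider where 5 can go in box 2.
  (3,6) is out (column 6 already has a 5).
  So the only cell in box 2 that can hold 5 is (3,4).
  So (3,4) = 5.
For (1,1):
  Consider where 2 can go in box 1.
  (3,1) is out (row 3 already has a 2).
  So the only cell in box 1 that can hold 2 is (1,1).
  So (1,1) = 2.

6,5,2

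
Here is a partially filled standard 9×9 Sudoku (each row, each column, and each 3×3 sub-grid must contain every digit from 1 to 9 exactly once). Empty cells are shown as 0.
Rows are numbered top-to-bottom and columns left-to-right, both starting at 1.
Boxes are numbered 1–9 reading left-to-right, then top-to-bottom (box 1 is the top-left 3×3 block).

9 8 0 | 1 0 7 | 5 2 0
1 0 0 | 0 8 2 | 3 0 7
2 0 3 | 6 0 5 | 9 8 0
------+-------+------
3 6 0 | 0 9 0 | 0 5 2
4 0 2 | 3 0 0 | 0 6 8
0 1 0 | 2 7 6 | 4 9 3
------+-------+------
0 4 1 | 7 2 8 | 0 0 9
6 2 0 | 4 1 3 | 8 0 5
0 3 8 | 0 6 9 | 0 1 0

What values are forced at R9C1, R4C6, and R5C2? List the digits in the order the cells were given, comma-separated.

7,4,9

For R9C1:
  Consider where 7 can go in column 1.
  R6C1 is out (row 6 already has a 7).
  R7C1 is out (row 7 already has a 7).
  So the only cell in column 1 that can hold 7 is R9C1.
  So R9C1 = 7.
For R4C6:
  Consider where 4 can go in row 4.
  R4C3 is out (box 4 already has a 4).
  R4C4 is out (column 4 already has a 4).
  R4C7 is out (column 7 already has a 4).
  So the only cell in row 4 that can hold 4 is R4C6.
  So R4C6 = 4.
For R5C2:
  Consider where 9 can go in row 5.
  R5C5 is out (column 5 already has a 9).
  R5C6 is out (column 6 already has a 9).
  R5C7 is out (column 7 already has a 9).
  So the only cell in row 5 that can hold 9 is R5C2.
  So R5C2 = 9.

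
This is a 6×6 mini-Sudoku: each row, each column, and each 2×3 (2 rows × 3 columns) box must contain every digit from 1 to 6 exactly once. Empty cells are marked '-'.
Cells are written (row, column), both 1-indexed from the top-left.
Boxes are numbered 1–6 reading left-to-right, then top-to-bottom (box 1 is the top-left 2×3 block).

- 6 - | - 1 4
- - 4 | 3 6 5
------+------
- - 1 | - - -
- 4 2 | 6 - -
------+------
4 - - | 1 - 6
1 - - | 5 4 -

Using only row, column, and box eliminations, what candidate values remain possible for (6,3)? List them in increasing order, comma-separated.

Row 6 already contains {1, 4, 5}.
Column 3 already contains {1, 2, 4}.
Its 2×3 block (box 5) already contains {1, 4}.
Removing those from 1–6 leaves {3, 6} as the candidates for (6,3).

3,6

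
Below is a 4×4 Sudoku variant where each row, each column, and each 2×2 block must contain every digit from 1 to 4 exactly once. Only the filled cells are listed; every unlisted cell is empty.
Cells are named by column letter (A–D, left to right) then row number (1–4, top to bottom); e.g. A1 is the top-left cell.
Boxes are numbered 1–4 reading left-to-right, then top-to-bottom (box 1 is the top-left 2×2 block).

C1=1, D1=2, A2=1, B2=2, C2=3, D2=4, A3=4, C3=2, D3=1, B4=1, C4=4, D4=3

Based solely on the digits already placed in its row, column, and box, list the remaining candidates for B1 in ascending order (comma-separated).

Row 1 already contains {1, 2}.
Column B already contains {1, 2}.
Its 2×2 block (box 1) already contains {1, 2}.
Removing those from 1–4 leaves {3, 4} as the candidates for B1.

3,4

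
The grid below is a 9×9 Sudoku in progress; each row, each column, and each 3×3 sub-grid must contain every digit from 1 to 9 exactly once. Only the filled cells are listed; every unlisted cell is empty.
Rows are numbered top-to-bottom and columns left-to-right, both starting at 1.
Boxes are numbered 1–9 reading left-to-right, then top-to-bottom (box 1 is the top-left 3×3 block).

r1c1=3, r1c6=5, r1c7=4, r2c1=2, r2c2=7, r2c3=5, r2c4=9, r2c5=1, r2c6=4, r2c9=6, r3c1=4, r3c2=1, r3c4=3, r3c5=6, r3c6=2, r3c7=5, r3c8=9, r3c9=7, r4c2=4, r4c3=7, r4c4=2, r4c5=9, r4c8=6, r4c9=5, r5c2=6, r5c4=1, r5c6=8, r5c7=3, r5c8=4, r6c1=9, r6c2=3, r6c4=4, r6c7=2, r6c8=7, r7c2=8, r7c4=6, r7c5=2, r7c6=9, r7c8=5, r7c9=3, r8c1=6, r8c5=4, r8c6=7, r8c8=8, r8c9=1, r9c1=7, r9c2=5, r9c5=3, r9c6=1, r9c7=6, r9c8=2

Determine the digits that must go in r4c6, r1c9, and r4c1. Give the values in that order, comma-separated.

For r4c6:
  Row 4 already contains {2, 4, 5, 6, 7, 9}.
  Column 6 already contains {1, 2, 4, 5, 7, 8, 9}.
  Its 3×3 block (box 5) already contains {1, 2, 4, 8, 9}.
  The only value from 1–9 not eliminated is 3, so r4c6 = 3.
For r1c9:
  Consider where 2 can go in column 9.
  r5c9 is out (box 6 already has a 2).
  r6c9 is out (row 6 already has a 2).
  r9c9 is out (row 9 already has a 2).
  So the only cell in column 9 that can hold 2 is r1c9.
  So r1c9 = 2.
For r4c1:
  Consider where 8 can go in column 1.
  r5c1 is out (row 5 already has a 8).
  r7c1 is out (row 7 already has a 8).
  So the only cell in column 1 that can hold 8 is r4c1.
  So r4c1 = 8.

3,2,8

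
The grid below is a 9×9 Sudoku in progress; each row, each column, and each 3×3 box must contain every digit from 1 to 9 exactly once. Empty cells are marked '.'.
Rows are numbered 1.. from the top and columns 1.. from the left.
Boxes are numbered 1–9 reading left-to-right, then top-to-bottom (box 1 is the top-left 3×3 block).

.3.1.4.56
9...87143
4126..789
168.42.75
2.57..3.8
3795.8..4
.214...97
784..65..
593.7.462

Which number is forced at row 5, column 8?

Row 5 already contains {2, 3, 5, 7, 8}.
Column 8 already contains {4, 5, 6, 7, 8, 9}.
Its 3×3 block (box 6) already contains {3, 4, 5, 7, 8}.
The only value from 1–9 not eliminated is 1, so row 5, column 8 = 1.

1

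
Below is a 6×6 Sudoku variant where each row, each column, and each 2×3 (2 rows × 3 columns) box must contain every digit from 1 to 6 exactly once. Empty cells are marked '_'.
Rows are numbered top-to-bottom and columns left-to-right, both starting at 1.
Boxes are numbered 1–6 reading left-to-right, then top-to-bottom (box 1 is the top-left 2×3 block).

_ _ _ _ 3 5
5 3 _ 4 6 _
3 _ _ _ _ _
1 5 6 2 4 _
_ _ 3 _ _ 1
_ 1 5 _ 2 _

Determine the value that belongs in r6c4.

3

Cell r6c4 itself could take any of {3, 6} by direct elimination.
Consider where 3 can go in column 4.
r1c4 is out (row 1 already has a 3).
r3c4 is out (row 3 already has a 3).
r5c4 is out (row 5 already has a 3).
So the only cell in column 4 that can hold 3 is r6c4.
Therefore r6c4 = 3.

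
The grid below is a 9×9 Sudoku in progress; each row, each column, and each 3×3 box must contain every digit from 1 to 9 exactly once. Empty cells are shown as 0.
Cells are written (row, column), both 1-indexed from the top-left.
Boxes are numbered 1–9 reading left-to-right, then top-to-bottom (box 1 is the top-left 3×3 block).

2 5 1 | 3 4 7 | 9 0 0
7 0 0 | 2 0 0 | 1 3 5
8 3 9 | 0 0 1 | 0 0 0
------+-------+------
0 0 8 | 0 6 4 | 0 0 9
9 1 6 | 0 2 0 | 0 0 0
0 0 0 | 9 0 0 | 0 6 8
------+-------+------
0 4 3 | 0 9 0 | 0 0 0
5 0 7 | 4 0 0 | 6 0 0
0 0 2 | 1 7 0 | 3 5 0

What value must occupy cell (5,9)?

Cell (5,9) itself could take any of {3, 4, 7} by direct elimination.
Consider where 3 can go in box 6.
(4,7) is out (column 7 already has a 3).
(4,8) is out (column 8 already has a 3).
(5,7) is out (column 7 already has a 3).
(5,8) is out (column 8 already has a 3).
(6,7) is out (column 7 already has a 3).
So the only cell in box 6 that can hold 3 is (5,9).
Therefore (5,9) = 3.

3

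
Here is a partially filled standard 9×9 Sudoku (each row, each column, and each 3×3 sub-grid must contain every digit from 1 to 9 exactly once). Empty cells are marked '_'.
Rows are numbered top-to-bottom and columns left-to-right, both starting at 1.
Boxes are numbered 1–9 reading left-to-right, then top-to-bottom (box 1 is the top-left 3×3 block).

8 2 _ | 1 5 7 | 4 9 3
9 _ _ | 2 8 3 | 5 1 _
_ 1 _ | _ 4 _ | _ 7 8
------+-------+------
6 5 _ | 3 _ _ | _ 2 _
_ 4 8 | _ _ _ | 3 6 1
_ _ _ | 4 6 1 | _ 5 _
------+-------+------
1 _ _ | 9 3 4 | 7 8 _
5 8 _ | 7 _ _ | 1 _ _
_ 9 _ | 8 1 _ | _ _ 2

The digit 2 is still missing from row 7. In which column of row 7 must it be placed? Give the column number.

Consider where 2 can go in row 7.
R7C2 is out (column 2 already has a 2).
R7C9 is out (column 9 already has a 2).
So the only cell in row 7 that can hold 2 is R7C3.
That is column 3.

3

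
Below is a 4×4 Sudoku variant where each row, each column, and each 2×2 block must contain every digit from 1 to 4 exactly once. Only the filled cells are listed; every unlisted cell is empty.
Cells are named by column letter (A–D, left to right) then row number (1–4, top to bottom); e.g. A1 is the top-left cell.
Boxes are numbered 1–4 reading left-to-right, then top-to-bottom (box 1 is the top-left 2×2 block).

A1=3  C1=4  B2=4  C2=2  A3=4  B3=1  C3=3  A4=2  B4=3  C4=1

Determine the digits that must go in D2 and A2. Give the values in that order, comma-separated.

For D2:
  Consider where 3 can go in box 2.
  D1 is out (row 1 already has a 3).
  So the only cell in box 2 that can hold 3 is D2.
  So D2 = 3.
For A2:
  Row 2 already contains {2, 4}.
  Column A already contains {2, 3, 4}.
  Its 2×2 block (box 1) already contains {3, 4}.
  The only value from 1–4 not eliminated is 1, so A2 = 1.

3,1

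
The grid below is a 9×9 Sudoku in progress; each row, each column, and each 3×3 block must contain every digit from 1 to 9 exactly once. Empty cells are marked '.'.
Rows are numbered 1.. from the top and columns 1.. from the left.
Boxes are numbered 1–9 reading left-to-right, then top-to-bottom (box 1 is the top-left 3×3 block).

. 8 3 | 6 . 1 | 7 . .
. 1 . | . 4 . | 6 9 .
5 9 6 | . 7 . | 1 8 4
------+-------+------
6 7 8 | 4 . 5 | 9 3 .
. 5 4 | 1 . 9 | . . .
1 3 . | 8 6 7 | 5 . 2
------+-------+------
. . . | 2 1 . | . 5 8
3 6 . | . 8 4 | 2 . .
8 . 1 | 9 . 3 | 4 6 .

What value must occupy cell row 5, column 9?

6

Cell row 5, column 9 itself could take any of {6, 7} by direct elimination.
Consider where 6 can go in column 9.
row 1, column 9 is out (row 1 already has a 6).
row 2, column 9 is out (row 2 already has a 6).
row 4, column 9 is out (row 4 already has a 6).
row 8, column 9 is out (row 8 already has a 6).
row 9, column 9 is out (row 9 already has a 6).
So the only cell in column 9 that can hold 6 is row 5, column 9.
Therefore row 5, column 9 = 6.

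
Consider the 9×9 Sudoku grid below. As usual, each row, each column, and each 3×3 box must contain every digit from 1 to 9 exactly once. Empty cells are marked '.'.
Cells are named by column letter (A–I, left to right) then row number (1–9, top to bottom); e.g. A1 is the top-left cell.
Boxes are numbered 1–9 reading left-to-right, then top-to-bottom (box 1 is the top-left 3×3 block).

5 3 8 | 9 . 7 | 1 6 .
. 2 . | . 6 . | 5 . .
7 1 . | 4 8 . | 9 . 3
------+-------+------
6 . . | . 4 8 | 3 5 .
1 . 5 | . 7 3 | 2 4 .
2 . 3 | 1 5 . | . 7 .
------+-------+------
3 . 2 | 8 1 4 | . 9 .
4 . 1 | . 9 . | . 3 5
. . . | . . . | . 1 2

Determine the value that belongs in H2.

Row 2 already contains {2, 5, 6}.
Column H already contains {1, 3, 4, 5, 6, 7, 9}.
Its 3×3 block (box 3) already contains {1, 3, 5, 6, 9}.
The only value from 1–9 not eliminated is 8, so H2 = 8.

8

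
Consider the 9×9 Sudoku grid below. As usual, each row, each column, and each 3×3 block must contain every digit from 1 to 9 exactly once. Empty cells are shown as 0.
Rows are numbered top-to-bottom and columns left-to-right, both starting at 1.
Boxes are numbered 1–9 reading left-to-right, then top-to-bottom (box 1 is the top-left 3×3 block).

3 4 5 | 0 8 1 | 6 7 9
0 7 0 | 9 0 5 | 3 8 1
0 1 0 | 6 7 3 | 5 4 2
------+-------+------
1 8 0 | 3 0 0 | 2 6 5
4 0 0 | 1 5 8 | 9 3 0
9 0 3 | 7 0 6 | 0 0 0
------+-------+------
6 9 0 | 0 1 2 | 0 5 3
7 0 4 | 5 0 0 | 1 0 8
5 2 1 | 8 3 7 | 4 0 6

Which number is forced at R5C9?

7

Row 5 already contains {1, 3, 4, 5, 8, 9}.
Column 9 already contains {1, 2, 3, 5, 6, 8, 9}.
Its 3×3 block (box 6) already contains {2, 3, 5, 6, 9}.
The only value from 1–9 not eliminated is 7, so R5C9 = 7.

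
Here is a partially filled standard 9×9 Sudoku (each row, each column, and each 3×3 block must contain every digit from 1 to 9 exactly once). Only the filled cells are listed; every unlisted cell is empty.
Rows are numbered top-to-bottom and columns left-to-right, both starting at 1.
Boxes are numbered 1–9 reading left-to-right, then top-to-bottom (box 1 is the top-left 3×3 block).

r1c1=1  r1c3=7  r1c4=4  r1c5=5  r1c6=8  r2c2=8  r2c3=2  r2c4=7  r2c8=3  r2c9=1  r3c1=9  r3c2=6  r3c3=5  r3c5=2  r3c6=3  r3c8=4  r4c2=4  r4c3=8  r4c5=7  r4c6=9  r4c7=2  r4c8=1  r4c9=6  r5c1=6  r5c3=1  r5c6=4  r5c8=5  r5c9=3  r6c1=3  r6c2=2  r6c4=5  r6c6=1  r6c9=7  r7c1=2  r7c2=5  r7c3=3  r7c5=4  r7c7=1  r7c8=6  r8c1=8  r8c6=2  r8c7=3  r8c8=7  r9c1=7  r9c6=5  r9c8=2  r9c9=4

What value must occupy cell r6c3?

9

Row 6 already contains {1, 2, 3, 5, 7}.
Column 3 already contains {1, 2, 3, 5, 7, 8}.
Its 3×3 block (box 4) already contains {1, 2, 3, 4, 6, 8}.
The only value from 1–9 not eliminated is 9, so r6c3 = 9.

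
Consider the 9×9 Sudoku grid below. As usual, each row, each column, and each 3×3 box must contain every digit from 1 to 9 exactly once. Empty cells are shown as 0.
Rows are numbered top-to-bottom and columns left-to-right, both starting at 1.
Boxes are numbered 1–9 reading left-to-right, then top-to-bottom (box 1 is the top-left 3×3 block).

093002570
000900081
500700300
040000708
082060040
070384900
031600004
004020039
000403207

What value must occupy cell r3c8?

Cell r3c8 itself could take any of {2, 6, 9} by direct elimination.
Consider where 9 can go in box 3.
r1c9 is out (row 1 already has a 9).
r2c7 is out (row 2 already has a 9).
r3c9 is out (column 9 already has a 9).
So the only cell in box 3 that can hold 9 is r3c8.
Therefore r3c8 = 9.

9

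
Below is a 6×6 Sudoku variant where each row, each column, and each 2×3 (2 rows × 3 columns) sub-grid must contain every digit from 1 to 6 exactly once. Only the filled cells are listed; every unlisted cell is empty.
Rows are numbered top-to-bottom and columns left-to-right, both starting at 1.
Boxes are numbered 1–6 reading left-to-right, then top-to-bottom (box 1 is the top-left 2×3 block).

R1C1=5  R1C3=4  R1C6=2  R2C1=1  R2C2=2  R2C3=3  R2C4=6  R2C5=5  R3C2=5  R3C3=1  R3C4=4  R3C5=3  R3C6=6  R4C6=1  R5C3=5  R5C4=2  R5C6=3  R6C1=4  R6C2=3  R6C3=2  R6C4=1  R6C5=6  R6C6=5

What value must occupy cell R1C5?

1

Row 1 already contains {2, 4, 5}.
Column 5 already contains {3, 5, 6}.
Its 2×3 block (box 2) already contains {2, 5, 6}.
The only value from 1–6 not eliminated is 1, so R1C5 = 1.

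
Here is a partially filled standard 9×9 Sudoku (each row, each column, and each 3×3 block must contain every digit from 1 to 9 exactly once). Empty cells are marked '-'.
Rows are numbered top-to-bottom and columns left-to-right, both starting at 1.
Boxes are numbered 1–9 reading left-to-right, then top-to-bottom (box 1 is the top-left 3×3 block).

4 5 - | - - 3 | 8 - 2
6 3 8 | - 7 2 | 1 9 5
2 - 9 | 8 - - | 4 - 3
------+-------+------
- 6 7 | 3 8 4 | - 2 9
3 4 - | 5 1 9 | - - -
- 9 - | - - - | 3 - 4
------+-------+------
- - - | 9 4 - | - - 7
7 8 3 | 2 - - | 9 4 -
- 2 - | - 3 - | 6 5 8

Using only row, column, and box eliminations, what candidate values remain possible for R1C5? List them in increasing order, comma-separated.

6,9

Row 1 already contains {2, 3, 4, 5, 8}.
Column 5 already contains {1, 3, 4, 7, 8}.
Its 3×3 block (box 2) already contains {2, 3, 7, 8}.
Removing those from 1–9 leaves {6, 9} as the candidates for R1C5.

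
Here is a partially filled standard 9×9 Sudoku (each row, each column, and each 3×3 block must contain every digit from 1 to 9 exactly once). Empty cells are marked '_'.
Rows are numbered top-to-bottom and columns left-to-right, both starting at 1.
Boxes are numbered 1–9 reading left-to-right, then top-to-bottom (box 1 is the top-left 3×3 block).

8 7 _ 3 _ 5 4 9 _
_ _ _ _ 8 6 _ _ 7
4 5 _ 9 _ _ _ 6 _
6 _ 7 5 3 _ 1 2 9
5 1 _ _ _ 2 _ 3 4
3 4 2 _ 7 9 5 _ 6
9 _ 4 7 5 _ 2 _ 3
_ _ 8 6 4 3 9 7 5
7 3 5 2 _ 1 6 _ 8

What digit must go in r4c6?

Cell r4c6 itself could take any of {4, 8} by direct elimination.
Consider where 4 can go in row 4.
r4c2 is out (column 2 already has a 4).
So the only cell in row 4 that can hold 4 is r4c6.
Therefore r4c6 = 4.

4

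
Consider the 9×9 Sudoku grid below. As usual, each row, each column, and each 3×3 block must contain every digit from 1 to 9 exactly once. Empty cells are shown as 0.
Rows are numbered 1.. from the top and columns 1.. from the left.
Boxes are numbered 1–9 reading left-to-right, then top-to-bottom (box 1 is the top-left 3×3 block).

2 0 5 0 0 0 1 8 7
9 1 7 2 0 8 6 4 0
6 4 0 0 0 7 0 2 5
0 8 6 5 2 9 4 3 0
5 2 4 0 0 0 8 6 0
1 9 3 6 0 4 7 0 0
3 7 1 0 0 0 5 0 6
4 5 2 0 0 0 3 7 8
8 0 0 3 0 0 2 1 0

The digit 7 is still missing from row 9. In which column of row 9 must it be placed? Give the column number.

5

Consider where 7 can go in row 9.
row 9, column 2 is out (column 2 already has a 7).
row 9, column 3 is out (column 3 already has a 7).
row 9, column 6 is out (column 6 already has a 7).
row 9, column 9 is out (column 9 already has a 7).
So the only cell in row 9 that can hold 7 is row 9, column 5.
That is column 5.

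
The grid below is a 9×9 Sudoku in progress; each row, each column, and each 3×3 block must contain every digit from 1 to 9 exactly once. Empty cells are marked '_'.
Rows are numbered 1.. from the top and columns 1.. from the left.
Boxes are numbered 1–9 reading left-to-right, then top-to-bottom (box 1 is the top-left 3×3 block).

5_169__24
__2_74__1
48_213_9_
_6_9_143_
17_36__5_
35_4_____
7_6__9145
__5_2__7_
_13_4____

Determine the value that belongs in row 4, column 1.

2

Cell row 4, column 1 itself could take any of {2, 8} by direct elimination.
Consider where 2 can go in box 4.
row 4, column 3 is out (column 3 already has a 2).
row 5, column 3 is out (column 3 already has a 2).
row 6, column 3 is out (column 3 already has a 2).
So the only cell in box 4 that can hold 2 is row 4, column 1.
Therefore row 4, column 1 = 2.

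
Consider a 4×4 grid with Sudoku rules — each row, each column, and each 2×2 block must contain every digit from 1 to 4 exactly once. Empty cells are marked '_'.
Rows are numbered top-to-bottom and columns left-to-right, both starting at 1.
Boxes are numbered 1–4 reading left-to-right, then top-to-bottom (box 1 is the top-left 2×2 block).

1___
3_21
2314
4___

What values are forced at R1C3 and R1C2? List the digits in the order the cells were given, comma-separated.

4,2

For R1C3:
  Consider where 4 can go in box 2.
  R1C4 is out (column 4 already has a 4).
  So the only cell in box 2 that can hold 4 is R1C3.
  So R1C3 = 4.
For R1C2:
  Consider where 2 can go in column 2.
  R2C2 is out (row 2 already has a 2).
  R4C2 is out (box 3 already has a 2).
  So the only cell in column 2 that can hold 2 is R1C2.
  So R1C2 = 2.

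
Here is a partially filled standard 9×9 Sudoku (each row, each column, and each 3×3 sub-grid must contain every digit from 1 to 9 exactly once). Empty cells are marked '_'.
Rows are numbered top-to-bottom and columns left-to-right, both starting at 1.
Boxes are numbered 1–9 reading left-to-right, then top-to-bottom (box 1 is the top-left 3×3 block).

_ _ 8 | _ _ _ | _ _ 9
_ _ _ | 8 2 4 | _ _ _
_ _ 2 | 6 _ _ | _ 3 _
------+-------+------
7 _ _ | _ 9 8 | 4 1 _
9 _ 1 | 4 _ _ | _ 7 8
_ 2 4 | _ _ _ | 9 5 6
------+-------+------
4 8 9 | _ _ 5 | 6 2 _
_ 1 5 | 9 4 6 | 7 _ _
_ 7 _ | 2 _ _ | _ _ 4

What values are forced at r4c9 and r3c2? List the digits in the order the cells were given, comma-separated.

2,4

For r4c9:
  Consider where 2 can go in column 9.
  r2c9 is out (row 2 already has a 2).
  r3c9 is out (row 3 already has a 2).
  r7c9 is out (row 7 already has a 2).
  r8c9 is out (box 9 already has a 2).
  So the only cell in column 9 that can hold 2 is r4c9.
  So r4c9 = 2.
For r3c2:
  Consider where 4 can go in row 3.
  r3c1 is out (column 1 already has a 4).
  r3c5 is out (column 5 already has a 4).
  r3c6 is out (column 6 already has a 4).
  r3c7 is out (column 7 already has a 4).
  r3c9 is out (column 9 already has a 4).
  So the only cell in row 3 that can hold 4 is r3c2.
  So r3c2 = 4.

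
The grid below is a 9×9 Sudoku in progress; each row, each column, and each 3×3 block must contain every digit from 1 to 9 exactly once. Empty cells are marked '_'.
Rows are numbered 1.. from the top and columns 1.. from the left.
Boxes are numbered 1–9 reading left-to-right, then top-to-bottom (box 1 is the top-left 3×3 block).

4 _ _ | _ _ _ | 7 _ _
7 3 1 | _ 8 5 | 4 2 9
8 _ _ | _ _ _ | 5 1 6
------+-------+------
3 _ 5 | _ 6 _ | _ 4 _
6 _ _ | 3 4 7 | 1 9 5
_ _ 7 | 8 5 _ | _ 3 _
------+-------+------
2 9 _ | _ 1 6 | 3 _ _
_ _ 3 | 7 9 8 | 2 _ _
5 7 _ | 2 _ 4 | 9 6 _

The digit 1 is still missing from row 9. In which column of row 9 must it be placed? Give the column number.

Consider where 1 can go in row 9.
row 9, column 3 is out (column 3 already has a 1).
row 9, column 5 is out (column 5 already has a 1).
So the only cell in row 9 that can hold 1 is row 9, column 9.
That is column 9.

9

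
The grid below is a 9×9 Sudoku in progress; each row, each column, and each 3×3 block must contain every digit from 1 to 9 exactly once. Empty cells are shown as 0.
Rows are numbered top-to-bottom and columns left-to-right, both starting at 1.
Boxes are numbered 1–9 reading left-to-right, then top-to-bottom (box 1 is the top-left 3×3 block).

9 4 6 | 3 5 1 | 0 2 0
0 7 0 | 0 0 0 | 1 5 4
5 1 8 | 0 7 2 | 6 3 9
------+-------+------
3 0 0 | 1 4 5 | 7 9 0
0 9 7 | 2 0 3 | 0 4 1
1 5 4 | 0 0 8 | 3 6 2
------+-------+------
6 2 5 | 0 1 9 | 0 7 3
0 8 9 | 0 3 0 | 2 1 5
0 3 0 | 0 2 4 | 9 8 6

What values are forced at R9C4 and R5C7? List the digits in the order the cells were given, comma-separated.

For R9C4:
  Consider where 5 can go in box 8.
  R7C4 is out (row 7 already has a 5).
  R8C4 is out (row 8 already has a 5).
  R8C6 is out (row 8 already has a 5).
  So the only cell in box 8 that can hold 5 is R9C4.
  So R9C4 = 5.
For R5C7:
  Consider where 5 can go in box 6.
  R4C9 is out (row 4 already has a 5).
  So the only cell in box 6 that can hold 5 is R5C7.
  So R5C7 = 5.

5,5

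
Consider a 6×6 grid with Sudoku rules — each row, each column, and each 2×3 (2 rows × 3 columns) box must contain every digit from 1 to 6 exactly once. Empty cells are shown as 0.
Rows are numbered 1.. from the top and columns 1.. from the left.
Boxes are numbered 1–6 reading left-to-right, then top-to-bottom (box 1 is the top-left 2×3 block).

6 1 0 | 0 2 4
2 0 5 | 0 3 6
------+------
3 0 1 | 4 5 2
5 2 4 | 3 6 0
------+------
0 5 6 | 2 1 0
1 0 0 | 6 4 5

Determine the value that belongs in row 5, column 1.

4

Row 5 already contains {1, 2, 5, 6}.
Column 1 already contains {1, 2, 3, 5, 6}.
Its 2×3 block (box 5) already contains {1, 5, 6}.
The only value from 1–6 not eliminated is 4, so row 5, column 1 = 4.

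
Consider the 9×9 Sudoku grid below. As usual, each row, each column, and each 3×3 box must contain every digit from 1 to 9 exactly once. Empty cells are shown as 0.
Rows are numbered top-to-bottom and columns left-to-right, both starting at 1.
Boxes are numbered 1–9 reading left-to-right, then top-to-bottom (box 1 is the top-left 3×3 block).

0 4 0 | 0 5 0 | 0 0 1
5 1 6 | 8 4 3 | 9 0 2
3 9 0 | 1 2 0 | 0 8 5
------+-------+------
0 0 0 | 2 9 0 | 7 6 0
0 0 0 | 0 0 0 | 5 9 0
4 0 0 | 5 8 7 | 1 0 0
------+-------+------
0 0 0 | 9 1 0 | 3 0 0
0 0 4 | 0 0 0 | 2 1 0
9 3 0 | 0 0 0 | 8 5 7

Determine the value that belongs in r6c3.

Cell r6c3 itself could take any of {2, 3, 9} by direct elimination.
Consider where 9 can go in row 6.
r6c2 is out (column 2 already has a 9).
r6c8 is out (column 8 already has a 9).
r6c9 is out (box 6 already has a 9).
So the only cell in row 6 that can hold 9 is r6c3.
Therefore r6c3 = 9.

9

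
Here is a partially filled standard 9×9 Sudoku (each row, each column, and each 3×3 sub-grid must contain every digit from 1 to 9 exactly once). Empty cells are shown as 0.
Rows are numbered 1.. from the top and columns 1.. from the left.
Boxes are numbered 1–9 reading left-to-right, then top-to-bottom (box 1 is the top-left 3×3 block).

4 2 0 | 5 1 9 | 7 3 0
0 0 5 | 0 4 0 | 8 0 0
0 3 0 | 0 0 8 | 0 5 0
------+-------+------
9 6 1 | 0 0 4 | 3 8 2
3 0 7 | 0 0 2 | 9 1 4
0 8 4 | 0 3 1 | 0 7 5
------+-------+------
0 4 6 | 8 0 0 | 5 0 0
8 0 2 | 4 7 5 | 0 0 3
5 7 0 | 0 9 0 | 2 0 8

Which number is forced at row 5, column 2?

Row 5 already contains {1, 2, 3, 4, 7, 9}.
Column 2 already contains {2, 3, 4, 6, 7, 8}.
Its 3×3 block (box 4) already contains {1, 3, 4, 6, 7, 8, 9}.
The only value from 1–9 not eliminated is 5, so row 5, column 2 = 5.

5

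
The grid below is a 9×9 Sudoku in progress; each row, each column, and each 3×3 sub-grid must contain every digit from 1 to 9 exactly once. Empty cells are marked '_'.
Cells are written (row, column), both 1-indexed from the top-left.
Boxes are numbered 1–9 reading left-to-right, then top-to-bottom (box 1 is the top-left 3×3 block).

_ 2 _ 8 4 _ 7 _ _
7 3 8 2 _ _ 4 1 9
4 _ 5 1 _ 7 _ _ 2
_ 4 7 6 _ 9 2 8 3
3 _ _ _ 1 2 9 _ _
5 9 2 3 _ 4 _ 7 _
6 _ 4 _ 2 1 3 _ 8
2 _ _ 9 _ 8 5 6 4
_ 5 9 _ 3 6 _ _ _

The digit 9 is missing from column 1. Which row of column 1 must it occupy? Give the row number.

1

Consider where 9 can go in column 1.
(4,1) is out (row 4 already has a 9).
(9,1) is out (row 9 already has a 9).
So the only cell in column 1 that can hold 9 is (1,1).
That is row 1.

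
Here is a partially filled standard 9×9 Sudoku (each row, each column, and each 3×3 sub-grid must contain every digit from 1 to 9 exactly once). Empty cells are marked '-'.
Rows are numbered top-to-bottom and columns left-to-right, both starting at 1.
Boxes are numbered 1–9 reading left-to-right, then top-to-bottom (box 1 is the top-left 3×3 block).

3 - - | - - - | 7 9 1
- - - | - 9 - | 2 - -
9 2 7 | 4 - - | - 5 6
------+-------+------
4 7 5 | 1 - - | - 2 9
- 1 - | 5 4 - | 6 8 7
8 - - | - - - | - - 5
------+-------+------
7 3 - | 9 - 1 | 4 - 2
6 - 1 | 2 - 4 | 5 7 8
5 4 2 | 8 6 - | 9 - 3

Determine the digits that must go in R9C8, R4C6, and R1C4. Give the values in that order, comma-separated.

For R9C8:
  Row 9 already contains {2, 3, 4, 5, 6, 8, 9}.
  Column 8 already contains {2, 5, 7, 8, 9}.
  Its 3×3 block (box 9) already contains {2, 3, 4, 5, 7, 8, 9}.
  The only value from 1–9 not eliminated is 1, so R9C8 = 1.
For R4C6:
  Consider where 6 can go in row 4.
  R4C5 is out (column 5 already has a 6).
  R4C7 is out (column 7 already has a 6).
  So the only cell in row 4 that can hold 6 is R4C6.
  So R4C6 = 6.
For R1C4:
  Row 1 already contains {1, 3, 7, 9}.
  Column 4 already contains {1, 2, 4, 5, 8, 9}.
  Its 3×3 block (box 2) already contains {4, 9}.
  The only value from 1–9 not eliminated is 6, so R1C4 = 6.

1,6,6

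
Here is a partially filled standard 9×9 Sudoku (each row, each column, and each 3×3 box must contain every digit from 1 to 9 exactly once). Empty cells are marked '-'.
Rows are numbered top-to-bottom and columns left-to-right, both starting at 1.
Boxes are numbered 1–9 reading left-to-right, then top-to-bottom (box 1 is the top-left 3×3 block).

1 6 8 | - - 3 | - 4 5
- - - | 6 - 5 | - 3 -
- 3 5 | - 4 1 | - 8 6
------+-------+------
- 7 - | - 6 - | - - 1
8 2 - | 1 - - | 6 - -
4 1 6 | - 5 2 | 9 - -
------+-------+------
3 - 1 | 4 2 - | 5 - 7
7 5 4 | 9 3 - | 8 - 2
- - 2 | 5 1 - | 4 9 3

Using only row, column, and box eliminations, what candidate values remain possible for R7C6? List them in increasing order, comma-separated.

6,8

Row 7 already contains {1, 2, 3, 4, 5, 7}.
Column 6 already contains {1, 2, 3, 5}.
Its 3×3 block (box 8) already contains {1, 2, 3, 4, 5, 9}.
Removing those from 1–9 leaves {6, 8} as the candidates for R7C6.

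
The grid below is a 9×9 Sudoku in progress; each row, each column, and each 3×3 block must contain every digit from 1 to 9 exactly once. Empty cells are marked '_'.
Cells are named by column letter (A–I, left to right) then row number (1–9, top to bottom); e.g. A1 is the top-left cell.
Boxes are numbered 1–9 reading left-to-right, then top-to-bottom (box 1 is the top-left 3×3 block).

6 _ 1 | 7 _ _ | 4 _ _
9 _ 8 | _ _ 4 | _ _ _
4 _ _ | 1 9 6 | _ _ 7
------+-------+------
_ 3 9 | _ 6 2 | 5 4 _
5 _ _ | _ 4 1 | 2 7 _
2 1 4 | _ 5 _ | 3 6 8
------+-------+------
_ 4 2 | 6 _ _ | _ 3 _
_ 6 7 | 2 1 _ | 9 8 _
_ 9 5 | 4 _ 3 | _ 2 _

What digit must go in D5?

Cell D5 itself could take any of {3, 8, 9} by direct elimination.
Consider where 3 can go in box 5.
D4 is out (row 4 already has a 3).
D6 is out (row 6 already has a 3).
F6 is out (row 6 already has a 3).
So the only cell in box 5 that can hold 3 is D5.
Therefore D5 = 3.

3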